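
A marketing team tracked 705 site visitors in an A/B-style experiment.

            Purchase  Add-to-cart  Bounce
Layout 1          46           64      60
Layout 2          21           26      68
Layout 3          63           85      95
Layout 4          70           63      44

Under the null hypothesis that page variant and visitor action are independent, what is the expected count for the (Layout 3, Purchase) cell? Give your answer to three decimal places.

68.936

Row total (Layout 3) = 243; column total (Purchase) = 200; grand total N = 705.
Expected count = (row total × column total) / N = 243 × 200 / 705 = 68.936.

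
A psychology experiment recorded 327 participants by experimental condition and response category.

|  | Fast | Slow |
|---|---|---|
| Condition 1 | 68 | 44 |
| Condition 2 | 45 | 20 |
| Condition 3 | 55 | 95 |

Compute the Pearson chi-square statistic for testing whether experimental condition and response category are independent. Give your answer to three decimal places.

Row totals: 112, 65, 150. Column totals: 168, 159. Grand total N = 327.
Expected counts (row total × column total / N):
  Condition 1, Fast: 112×168/327 = 57.5413
  Condition 1, Slow: 112×159/327 = 54.4587
  Condition 2, Fast: 65×168/327 = 33.3945
  Condition 2, Slow: 65×159/327 = 31.6055
  Condition 3, Fast: 150×168/327 = 77.0642
  Condition 3, Slow: 150×159/327 = 72.9358
Contributions (O − E)²/E:
  (68 − 57.5413)²/57.5413 = 1.9010
  (44 − 54.4587)²/54.4587 = 2.0086
  (45 − 33.3945)²/33.3945 = 4.0332
  (20 − 31.6055)²/31.6055 = 4.2615
  (55 − 77.0642)²/77.0642 = 6.3172
  (95 − 72.9358)²/72.9358 = 6.6748
χ² = 1.9010 + 2.0086 + 4.0332 + 4.2615 + 6.3172 + 6.6748 = 25.196

25.196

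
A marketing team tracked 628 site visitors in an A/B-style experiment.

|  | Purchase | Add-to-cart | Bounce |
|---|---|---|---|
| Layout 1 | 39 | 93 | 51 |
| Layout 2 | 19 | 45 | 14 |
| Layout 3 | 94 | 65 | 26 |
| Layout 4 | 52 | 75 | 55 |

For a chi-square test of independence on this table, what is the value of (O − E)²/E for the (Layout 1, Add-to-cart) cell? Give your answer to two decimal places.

Row total (Layout 1) = 183; column total (Add-to-cart) = 278; N = 628.
Expected count E = 183 × 278 / 628 = 81.010.
Contribution = (O − E)²/E = (93 − 81.010)² / 81.010 = 1.77.

1.77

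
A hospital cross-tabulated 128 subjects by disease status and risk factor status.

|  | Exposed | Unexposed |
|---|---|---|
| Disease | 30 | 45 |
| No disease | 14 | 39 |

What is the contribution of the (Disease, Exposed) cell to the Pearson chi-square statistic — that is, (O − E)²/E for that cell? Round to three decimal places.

Row total (Disease) = 75; column total (Exposed) = 44; N = 128.
Expected count E = 75 × 44 / 128 = 25.7812.
Contribution = (O − E)²/E = (30 − 25.7812)² / 25.7812 = 0.690.

0.690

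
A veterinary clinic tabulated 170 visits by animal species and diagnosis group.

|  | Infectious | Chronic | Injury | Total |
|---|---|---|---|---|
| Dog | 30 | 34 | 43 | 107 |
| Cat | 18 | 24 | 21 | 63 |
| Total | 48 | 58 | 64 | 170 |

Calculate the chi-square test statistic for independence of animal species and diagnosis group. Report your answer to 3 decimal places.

0.963

Grand total N = 170.
Expected counts (row total × column total / N):
  Dog, Infectious: 107×48/170 = 30.2118
  Dog, Chronic: 107×58/170 = 36.5059
  Dog, Injury: 107×64/170 = 40.2824
  Cat, Infectious: 63×48/170 = 17.7882
  Cat, Chronic: 63×58/170 = 21.4941
  Cat, Injury: 63×64/170 = 23.7176
Contributions (O − E)²/E:
  (30 − 30.2118)²/30.2118 = 0.0015
  (34 − 36.5059)²/36.5059 = 0.1720
  (43 − 40.2824)²/40.2824 = 0.1833
  (18 − 17.7882)²/17.7882 = 0.0025
  (24 − 21.4941)²/21.4941 = 0.2922
  (21 − 23.7176)²/23.7176 = 0.3114
χ² = 0.0015 + 0.1720 + 0.1833 + 0.0025 + 0.2922 + 0.3114 = 0.963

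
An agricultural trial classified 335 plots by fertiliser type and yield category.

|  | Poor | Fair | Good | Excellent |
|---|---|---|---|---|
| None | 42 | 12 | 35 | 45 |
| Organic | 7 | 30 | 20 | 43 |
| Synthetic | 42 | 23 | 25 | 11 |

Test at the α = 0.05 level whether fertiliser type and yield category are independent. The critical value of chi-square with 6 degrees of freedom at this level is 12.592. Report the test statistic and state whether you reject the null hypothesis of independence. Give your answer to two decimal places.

57.18; reject H₀

Row totals: 134, 100, 101. Column totals: 91, 65, 80, 99. Grand total N = 335.
Expected counts (row total × column total / N):
  None, Poor: 134×91/335 = 36.400
  None, Fair: 134×65/335 = 26.000
  None, Good: 134×80/335 = 32.000
  None, Excellent: 134×99/335 = 39.600
  Organic, Poor: 100×91/335 = 27.164
  Organic, Fair: 100×65/335 = 19.403
  Organic, Good: 100×80/335 = 23.881
  Organic, Excellent: 100×99/335 = 29.552
  Synthetic, Poor: 101×91/335 = 27.436
  Synthetic, Fair: 101×65/335 = 19.597
  Synthetic, Good: 101×80/335 = 24.119
  Synthetic, Excellent: 101×99/335 = 29.848
Contributions (O − E)²/E:
  (42 − 36.400)²/36.400 = 0.8615
  (12 − 26.000)²/26.000 = 7.5385
  (35 − 32.000)²/32.000 = 0.2813
  (45 − 39.600)²/39.600 = 0.7364
  (7 − 27.164)²/27.164 = 14.9679
  (30 − 19.403)²/19.403 = 5.7876
  (20 − 23.881)²/23.881 = 0.6307
  (43 − 29.552)²/29.552 = 6.1197
  (42 − 27.436)²/27.436 = 7.7311
  (23 − 19.597)²/19.597 = 0.5909
  (25 − 24.119)²/24.119 = 0.0322
  (11 − 29.848)²/29.848 = 11.9019
χ² = 0.8615 + 7.5385 + 0.2813 + 0.7364 + 14.9679 + 5.7876 + 0.6307 + 6.1197 + 7.7311 + 0.5909 + 0.0322 + 11.9019 = 57.18
df = (3−1)(4−1) = 6. Since 57.18 > 12.592, reject the null hypothesis of independence at α = 0.05.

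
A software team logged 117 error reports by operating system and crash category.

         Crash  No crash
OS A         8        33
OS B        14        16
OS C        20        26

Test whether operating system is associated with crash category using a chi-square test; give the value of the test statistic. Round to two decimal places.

7.44

Row totals: 41, 30, 46. Column totals: 42, 75. Grand total N = 117.
Expected counts (row total × column total / N):
  OS A, Crash: 41×42/117 = 14.718
  OS A, No crash: 41×75/117 = 26.282
  OS B, Crash: 30×42/117 = 10.769
  OS B, No crash: 30×75/117 = 19.231
  OS C, Crash: 46×42/117 = 16.513
  OS C, No crash: 46×75/117 = 29.487
Contributions (O − E)²/E:
  (8 − 14.718)²/14.718 = 3.0664
  (33 − 26.282)²/26.282 = 1.7172
  (14 − 10.769)²/10.769 = 0.9694
  (16 − 19.231)²/19.231 = 0.5428
  (20 − 16.513)²/16.513 = 0.7363
  (26 − 29.487)²/29.487 = 0.4124
χ² = 3.0664 + 1.7172 + 0.9694 + 0.5428 + 0.7363 + 0.4124 = 7.44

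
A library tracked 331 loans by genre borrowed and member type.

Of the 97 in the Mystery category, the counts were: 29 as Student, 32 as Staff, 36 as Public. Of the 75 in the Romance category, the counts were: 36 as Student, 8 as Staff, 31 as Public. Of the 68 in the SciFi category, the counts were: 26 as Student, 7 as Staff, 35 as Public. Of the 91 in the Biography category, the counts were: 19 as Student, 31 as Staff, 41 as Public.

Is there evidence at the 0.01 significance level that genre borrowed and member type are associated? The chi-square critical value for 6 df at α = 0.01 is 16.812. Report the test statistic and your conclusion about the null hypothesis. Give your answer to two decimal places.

30.27; reject H₀

Row totals: 97, 75, 68, 91. Column totals: 110, 78, 143. Grand total N = 331.
Expected counts (row total × column total / N):
  Mystery, Student: 97×110/331 = 32.2356
  Mystery, Staff: 97×78/331 = 22.8580
  Mystery, Public: 97×143/331 = 41.9063
  Romance, Student: 75×110/331 = 24.9245
  Romance, Staff: 75×78/331 = 17.6737
  Romance, Public: 75×143/331 = 32.4018
  SciFi, Student: 68×110/331 = 22.5982
  SciFi, Staff: 68×78/331 = 16.0242
  SciFi, Public: 68×143/331 = 29.3776
  Biography, Student: 91×110/331 = 30.2417
  Biography, Staff: 91×78/331 = 21.4441
  Biography, Public: 91×143/331 = 39.3142
Contributions (O − E)²/E:
  (29 − 32.2356)²/32.2356 = 0.3248
  (32 − 22.8580)²/22.8580 = 3.6563
  (36 − 41.9063)²/41.9063 = 0.8324
  (36 − 24.9245)²/24.9245 = 4.9215
  (8 − 17.6737)²/17.6737 = 5.2949
  (31 − 32.4018)²/32.4018 = 0.0606
  (26 − 22.5982)²/22.5982 = 0.5121
  (7 − 16.0242)²/16.0242 = 5.0821
  (35 − 29.3776)²/29.3776 = 1.0760
  (19 − 30.2417)²/30.2417 = 4.1789
  (31 − 21.4441)²/21.4441 = 4.2583
  (41 − 39.3142)²/39.3142 = 0.0723
χ² = 0.3248 + 3.6563 + 0.8324 + 4.9215 + 5.2949 + 0.0606 + 0.5121 + 5.0821 + 1.0760 + 4.1789 + 4.2583 + 0.0723 = 30.27
df = (4−1)(3−1) = 6. Since 30.27 > 16.812, reject the null hypothesis of independence at α = 0.01.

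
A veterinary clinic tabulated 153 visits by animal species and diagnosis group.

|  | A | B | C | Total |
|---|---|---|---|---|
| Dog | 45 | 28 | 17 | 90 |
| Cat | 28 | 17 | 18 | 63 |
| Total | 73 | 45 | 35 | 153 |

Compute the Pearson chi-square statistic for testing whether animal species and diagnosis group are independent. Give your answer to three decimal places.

Grand total N = 153.
Expected counts (row total × column total / N):
  Dog, A: 90×73/153 = 42.9412
  Dog, B: 90×45/153 = 26.4706
  Dog, C: 90×35/153 = 20.5882
  Cat, A: 63×73/153 = 30.0588
  Cat, B: 63×45/153 = 18.5294
  Cat, C: 63×35/153 = 14.4118
Contributions (O − E)²/E:
  (45 − 42.9412)²/42.9412 = 0.0987
  (28 − 26.4706)²/26.4706 = 0.0884
  (17 − 20.5882)²/20.5882 = 0.6254
  (28 − 30.0588)²/30.0588 = 0.1410
  (17 − 18.5294)²/18.5294 = 0.1262
  (18 − 14.4118)²/14.4118 = 0.8934
χ² = 0.0987 + 0.0884 + 0.6254 + 0.1410 + 0.1262 + 0.8934 = 1.973

1.973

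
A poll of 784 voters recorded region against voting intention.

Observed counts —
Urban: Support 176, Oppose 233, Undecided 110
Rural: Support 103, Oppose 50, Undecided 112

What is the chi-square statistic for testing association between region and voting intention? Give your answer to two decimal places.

Row totals: 519, 265. Column totals: 279, 283, 222. Grand total N = 784.
Expected counts (row total × column total / N):
  Urban, Support: 519×279/784 = 184.695
  Urban, Oppose: 519×283/784 = 187.343
  Urban, Undecided: 519×222/784 = 146.962
  Rural, Support: 265×279/784 = 94.305
  Rural, Oppose: 265×283/784 = 95.657
  Rural, Undecided: 265×222/784 = 75.038
Contributions (O − E)²/E:
  (176 − 184.695)²/184.695 = 0.4093
  (233 − 187.343)²/187.343 = 11.1270
  (110 − 146.962)²/146.962 = 9.2962
  (103 − 94.305)²/94.305 = 0.8017
  (50 − 95.657)²/95.657 = 21.7920
  (112 − 75.038)²/75.038 = 18.2066
χ² = 0.4093 + 11.1270 + 9.2962 + 0.8017 + 21.7920 + 18.2066 = 61.63

61.63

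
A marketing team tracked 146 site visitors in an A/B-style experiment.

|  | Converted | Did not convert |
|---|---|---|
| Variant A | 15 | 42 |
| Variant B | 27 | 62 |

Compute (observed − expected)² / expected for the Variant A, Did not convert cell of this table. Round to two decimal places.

Row total (Variant A) = 57; column total (Did not convert) = 104; N = 146.
Expected count E = 57 × 104 / 146 = 40.603.
Contribution = (O − E)²/E = (42 − 40.603)² / 40.603 = 0.05.

0.05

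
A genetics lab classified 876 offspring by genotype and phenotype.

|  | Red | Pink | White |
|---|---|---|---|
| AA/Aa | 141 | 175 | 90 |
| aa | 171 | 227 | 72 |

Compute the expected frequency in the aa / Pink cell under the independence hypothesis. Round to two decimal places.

Row total (aa) = 470; column total (Pink) = 402; grand total N = 876.
Expected count = (row total × column total) / N = 470 × 402 / 876 = 215.68.

215.68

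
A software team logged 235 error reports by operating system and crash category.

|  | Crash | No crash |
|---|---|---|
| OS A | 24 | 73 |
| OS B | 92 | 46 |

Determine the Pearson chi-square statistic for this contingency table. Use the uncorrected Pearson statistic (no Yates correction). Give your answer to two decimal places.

Row totals: 97, 138. Column totals: 116, 119. Grand total N = 235.
Expected counts (row total × column total / N):
  OS A, Crash: 97×116/235 = 47.881
  OS A, No crash: 97×119/235 = 49.119
  OS B, Crash: 138×116/235 = 68.119
  OS B, No crash: 138×119/235 = 69.881
Contributions (O − E)²/E:
  (24 − 47.881)²/47.881 = 11.9108
  (73 − 49.119)²/49.119 = 11.6106
  (92 − 68.119)²/68.119 = 8.3721
  (46 − 69.881)²/69.881 = 8.1610
χ² = 11.9108 + 11.6106 + 8.3721 + 8.1610 = 40.05

40.05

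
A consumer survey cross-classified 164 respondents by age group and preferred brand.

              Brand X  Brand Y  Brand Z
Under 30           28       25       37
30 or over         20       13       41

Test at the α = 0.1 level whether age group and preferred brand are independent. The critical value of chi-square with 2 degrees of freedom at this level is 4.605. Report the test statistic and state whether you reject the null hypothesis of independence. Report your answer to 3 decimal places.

Row totals: 90, 74. Column totals: 48, 38, 78. Grand total N = 164.
Expected counts (row total × column total / N):
  Under 30, Brand X: 90×48/164 = 26.3415
  Under 30, Brand Y: 90×38/164 = 20.8537
  Under 30, Brand Z: 90×78/164 = 42.8049
  30 or over, Brand X: 74×48/164 = 21.6585
  30 or over, Brand Y: 74×38/164 = 17.1463
  30 or over, Brand Z: 74×78/164 = 35.1951
Contributions (O − E)²/E:
  (28 − 26.3415)²/26.3415 = 0.1044
  (25 − 20.8537)²/20.8537 = 0.8244
  (37 − 42.8049)²/42.8049 = 0.7872
  (20 − 21.6585)²/21.6585 = 0.1270
  (13 − 17.1463)²/17.1463 = 1.0027
  (41 − 35.1951)²/35.1951 = 0.9574
χ² = 0.1044 + 0.8244 + 0.7872 + 0.1270 + 1.0027 + 0.9574 = 3.803
df = (2−1)(3−1) = 2. Since 3.803 < 4.605, fail to reject the null hypothesis of independence at α = 0.1.

3.803; fail to reject H₀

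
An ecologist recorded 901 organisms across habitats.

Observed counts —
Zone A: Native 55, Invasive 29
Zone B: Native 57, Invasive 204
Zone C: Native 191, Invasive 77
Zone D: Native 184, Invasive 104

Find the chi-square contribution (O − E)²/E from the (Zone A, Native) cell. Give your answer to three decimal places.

Row total (Zone A) = 84; column total (Native) = 487; N = 901.
Expected count E = 84 × 487 / 901 = 45.40289.
Contribution = (O − E)²/E = (55 − 45.40289)² / 45.40289 = 2.029.

2.029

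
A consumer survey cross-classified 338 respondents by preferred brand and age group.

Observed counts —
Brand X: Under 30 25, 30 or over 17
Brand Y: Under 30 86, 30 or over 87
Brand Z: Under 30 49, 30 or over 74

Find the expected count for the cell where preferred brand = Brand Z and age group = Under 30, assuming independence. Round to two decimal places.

Row total (Brand Z) = 123; column total (Under 30) = 160; grand total N = 338.
Expected count = (row total × column total) / N = 123 × 160 / 338 = 58.22.

58.22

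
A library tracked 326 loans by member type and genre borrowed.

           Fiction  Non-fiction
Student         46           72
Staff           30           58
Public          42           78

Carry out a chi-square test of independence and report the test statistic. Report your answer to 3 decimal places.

0.640

Row totals: 118, 88, 120. Column totals: 118, 208. Grand total N = 326.
Expected counts (row total × column total / N):
  Student, Fiction: 118×118/326 = 42.7117
  Student, Non-fiction: 118×208/326 = 75.2883
  Staff, Fiction: 88×118/326 = 31.8528
  Staff, Non-fiction: 88×208/326 = 56.1472
  Public, Fiction: 120×118/326 = 43.4356
  Public, Non-fiction: 120×208/326 = 76.5644
Contributions (O − E)²/E:
  (46 − 42.7117)²/42.7117 = 0.2532
  (72 − 75.2883)²/75.2883 = 0.1436
  (30 − 31.8528)²/31.8528 = 0.1078
  (58 − 56.1472)²/56.1472 = 0.0611
  (42 − 43.4356)²/43.4356 = 0.0474
  (78 − 76.5644)²/76.5644 = 0.0269
χ² = 0.2532 + 0.1436 + 0.1078 + 0.0611 + 0.0474 + 0.0269 = 0.640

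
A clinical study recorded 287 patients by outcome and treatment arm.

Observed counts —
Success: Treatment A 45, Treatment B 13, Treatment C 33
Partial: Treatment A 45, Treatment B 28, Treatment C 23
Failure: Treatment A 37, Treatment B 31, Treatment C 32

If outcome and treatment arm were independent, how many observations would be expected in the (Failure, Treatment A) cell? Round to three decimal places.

44.251

Row total (Failure) = 100; column total (Treatment A) = 127; grand total N = 287.
Expected count = (row total × column total) / N = 100 × 127 / 287 = 44.251.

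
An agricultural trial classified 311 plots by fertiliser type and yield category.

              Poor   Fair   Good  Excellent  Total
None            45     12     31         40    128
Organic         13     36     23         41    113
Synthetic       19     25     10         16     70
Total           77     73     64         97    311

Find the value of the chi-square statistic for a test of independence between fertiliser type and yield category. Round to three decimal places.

37.132

Grand total N = 311.
Expected counts (row total × column total / N):
  None, Poor: 128×77/311 = 31.6913
  None, Fair: 128×73/311 = 30.0450
  None, Good: 128×64/311 = 26.3408
  None, Excellent: 128×97/311 = 39.9228
  Organic, Poor: 113×77/311 = 27.9775
  Organic, Fair: 113×73/311 = 26.5241
  Organic, Good: 113×64/311 = 23.2540
  Organic, Excellent: 113×97/311 = 35.2444
  Synthetic, Poor: 70×77/311 = 17.3312
  Synthetic, Fair: 70×73/311 = 16.4309
  Synthetic, Good: 70×64/311 = 14.4051
  Synthetic, Excellent: 70×97/311 = 21.8328
Contributions (O − E)²/E:
  (45 − 31.6913)²/31.6913 = 5.5890
  (12 − 30.0450)²/30.0450 = 10.8378
  (31 − 26.3408)²/26.3408 = 0.8241
  (40 − 39.9228)²/39.9228 = 0.0001
  (13 − 27.9775)²/27.9775 = 8.0181
  (36 − 26.5241)²/26.5241 = 3.3853
  (23 − 23.2540)²/23.2540 = 0.0028
  (41 − 35.2444)²/35.2444 = 0.9399
  (19 − 17.3312)²/17.3312 = 0.1607
  (25 − 16.4309)²/16.4309 = 4.4690
  (10 − 14.4051)²/14.4051 = 1.3471
  (16 − 21.8328)²/21.8328 = 1.5583
χ² = 5.5890 + 10.8378 + 0.8241 + 0.0001 + 8.0181 + 3.3853 + 0.0028 + 0.9399 + 0.1607 + 4.4690 + 1.3471 + 1.5583 = 37.132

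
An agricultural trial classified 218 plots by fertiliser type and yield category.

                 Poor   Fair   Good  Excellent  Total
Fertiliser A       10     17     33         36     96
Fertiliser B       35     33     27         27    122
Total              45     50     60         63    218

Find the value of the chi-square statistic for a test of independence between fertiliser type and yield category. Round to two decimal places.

18.05

Grand total N = 218.
Expected counts (row total × column total / N):
  Fertiliser A, Poor: 96×45/218 = 19.817
  Fertiliser A, Fair: 96×50/218 = 22.018
  Fertiliser A, Good: 96×60/218 = 26.422
  Fertiliser A, Excellent: 96×63/218 = 27.743
  Fertiliser B, Poor: 122×45/218 = 25.183
  Fertiliser B, Fair: 122×50/218 = 27.982
  Fertiliser B, Good: 122×60/218 = 33.578
  Fertiliser B, Excellent: 122×63/218 = 35.257
Contributions (O − E)²/E:
  (10 − 19.817)²/19.817 = 4.8632
  (17 − 22.018)²/22.018 = 1.1436
  (33 − 26.422)²/26.422 = 1.6377
  (36 − 27.743)²/27.743 = 2.4575
  (35 − 25.183)²/25.183 = 3.8269
  (33 − 27.982)²/27.982 = 0.8999
  (27 − 33.578)²/33.578 = 1.2886
  (27 − 35.257)²/35.257 = 1.9337
χ² = 4.8632 + 1.1436 + 1.6377 + 2.4575 + 3.8269 + 0.8999 + 1.2886 + 1.9337 = 18.05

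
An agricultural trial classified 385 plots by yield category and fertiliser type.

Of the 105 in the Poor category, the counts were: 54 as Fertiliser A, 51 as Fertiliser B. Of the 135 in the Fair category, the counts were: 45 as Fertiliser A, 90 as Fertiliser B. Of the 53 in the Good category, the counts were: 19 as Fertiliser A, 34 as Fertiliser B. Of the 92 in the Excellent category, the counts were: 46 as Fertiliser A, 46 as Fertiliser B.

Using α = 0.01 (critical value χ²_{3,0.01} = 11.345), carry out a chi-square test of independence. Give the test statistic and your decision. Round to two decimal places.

Row totals: 105, 135, 53, 92. Column totals: 164, 221. Grand total N = 385.
Expected counts (row total × column total / N):
  Poor, Fertiliser A: 105×164/385 = 44.727
  Poor, Fertiliser B: 105×221/385 = 60.273
  Fair, Fertiliser A: 135×164/385 = 57.506
  Fair, Fertiliser B: 135×221/385 = 77.494
  Good, Fertiliser A: 53×164/385 = 22.577
  Good, Fertiliser B: 53×221/385 = 30.423
  Excellent, Fertiliser A: 92×164/385 = 39.190
  Excellent, Fertiliser B: 92×221/385 = 52.810
Contributions (O − E)²/E:
  (54 − 44.727)²/44.727 = 1.9225
  (51 − 60.273)²/60.273 = 1.4267
  (45 − 57.506)²/57.506 = 2.7197
  (90 − 77.494)²/77.494 = 2.0182
  (19 − 22.577)²/22.577 = 0.5667
  (34 − 30.423)²/30.423 = 0.4206
  (46 − 39.190)²/39.190 = 1.1834
  (46 − 52.810)²/52.810 = 0.8782
χ² = 1.9225 + 1.4267 + 2.7197 + 2.0182 + 0.5667 + 0.4206 + 1.1834 + 0.8782 = 11.14
df = (4−1)(2−1) = 3. Since 11.14 < 11.345, fail to reject the null hypothesis of independence at α = 0.01.

11.14; fail to reject H₀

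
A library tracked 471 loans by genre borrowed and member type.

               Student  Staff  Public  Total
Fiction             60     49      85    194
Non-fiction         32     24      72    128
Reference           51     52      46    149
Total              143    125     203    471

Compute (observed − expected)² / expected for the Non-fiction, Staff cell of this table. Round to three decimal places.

Row total (Non-fiction) = 128; column total (Staff) = 125; N = 471.
Expected count E = 128 × 125 / 471 = 33.9703.
Contribution = (O − E)²/E = (24 − 33.9703)² / 33.9703 = 2.926.

2.926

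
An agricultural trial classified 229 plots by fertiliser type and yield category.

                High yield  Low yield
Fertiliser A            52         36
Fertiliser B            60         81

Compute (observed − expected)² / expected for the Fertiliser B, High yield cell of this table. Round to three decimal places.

1.164

Row total (Fertiliser B) = 141; column total (High yield) = 112; N = 229.
Expected count E = 141 × 112 / 229 = 68.9607.
Contribution = (O − E)²/E = (60 − 68.9607)² / 68.9607 = 1.164.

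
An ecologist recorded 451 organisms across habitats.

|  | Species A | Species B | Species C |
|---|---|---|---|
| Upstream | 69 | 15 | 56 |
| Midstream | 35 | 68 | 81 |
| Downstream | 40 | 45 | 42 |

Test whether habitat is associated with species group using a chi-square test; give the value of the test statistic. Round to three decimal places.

47.482

Row totals: 140, 184, 127. Column totals: 144, 128, 179. Grand total N = 451.
Expected counts (row total × column total / N):
  Upstream, Species A: 140×144/451 = 44.7007
  Upstream, Species B: 140×128/451 = 39.7339
  Upstream, Species C: 140×179/451 = 55.5654
  Midstream, Species A: 184×144/451 = 58.7494
  Midstream, Species B: 184×128/451 = 52.2217
  Midstream, Species C: 184×179/451 = 73.0288
  Downstream, Species A: 127×144/451 = 40.5499
  Downstream, Species B: 127×128/451 = 36.0443
  Downstream, Species C: 127×179/451 = 50.4058
Contributions (O − E)²/E:
  (69 − 44.7007)²/44.7007 = 13.2091
  (15 − 39.7339)²/39.7339 = 15.3966
  (56 − 55.5654)²/55.5654 = 0.0034
  (35 − 58.7494)²/58.7494 = 9.6007
  (68 − 52.2217)²/52.2217 = 4.7673
  (81 − 73.0288)²/73.0288 = 0.8701
  (40 − 40.5499)²/40.5499 = 0.0075
  (45 − 36.0443)²/36.0443 = 2.2252
  (42 − 50.4058)²/50.4058 = 1.4018
χ² = 13.2091 + 15.3966 + 0.0034 + 9.6007 + 4.7673 + 0.8701 + 0.0075 + 2.2252 + 1.4018 = 47.482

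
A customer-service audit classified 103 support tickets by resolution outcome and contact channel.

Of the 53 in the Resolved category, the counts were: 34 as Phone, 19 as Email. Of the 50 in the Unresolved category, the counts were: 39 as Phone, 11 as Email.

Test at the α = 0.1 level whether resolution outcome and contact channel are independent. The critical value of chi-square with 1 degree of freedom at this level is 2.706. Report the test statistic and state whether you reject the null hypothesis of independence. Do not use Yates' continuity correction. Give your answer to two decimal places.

Row totals: 53, 50. Column totals: 73, 30. Grand total N = 103.
Expected counts (row total × column total / N):
  Resolved, Phone: 53×73/103 = 37.563
  Resolved, Email: 53×30/103 = 15.437
  Unresolved, Phone: 50×73/103 = 35.437
  Unresolved, Email: 50×30/103 = 14.563
Contributions (O − E)²/E:
  (34 − 37.563)²/37.563 = 0.3380
  (19 − 15.437)²/15.437 = 0.8224
  (39 − 35.437)²/35.437 = 0.3582
  (11 − 14.563)²/14.563 = 0.8717
χ² = 0.3380 + 0.8224 + 0.3582 + 0.8717 = 2.39
df = (2−1)(2−1) = 1. Since 2.39 < 2.706, fail to reject the null hypothesis of independence at α = 0.1.

2.39; fail to reject H₀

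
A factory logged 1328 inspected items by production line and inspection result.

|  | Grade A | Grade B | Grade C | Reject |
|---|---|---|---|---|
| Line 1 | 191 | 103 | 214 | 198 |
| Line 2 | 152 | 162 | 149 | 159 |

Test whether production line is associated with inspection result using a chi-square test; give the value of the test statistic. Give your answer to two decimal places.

Row totals: 706, 622. Column totals: 343, 265, 363, 357. Grand total N = 1328.
Expected counts (row total × column total / N):
  Line 1, Grade A: 706×343/1328 = 182.348
  Line 1, Grade B: 706×265/1328 = 140.881
  Line 1, Grade C: 706×363/1328 = 192.980
  Line 1, Reject: 706×357/1328 = 189.791
  Line 2, Grade A: 622×343/1328 = 160.652
  Line 2, Grade B: 622×265/1328 = 124.119
  Line 2, Grade C: 622×363/1328 = 170.020
  Line 2, Reject: 622×357/1328 = 167.209
Contributions (O − E)²/E:
  (191 − 182.348)²/182.348 = 0.4105
  (103 − 140.881)²/140.881 = 10.1857
  (214 − 192.980)²/192.980 = 2.2896
  (198 − 189.791)²/189.791 = 0.3551
  (152 − 160.652)²/160.652 = 0.4660
  (162 − 124.119)²/124.119 = 11.5612
  (149 − 170.020)²/170.020 = 2.5988
  (159 − 167.209)²/167.209 = 0.4030
χ² = 0.4105 + 10.1857 + 2.2896 + 0.3551 + 0.4660 + 11.5612 + 2.5988 + 0.4030 = 28.27

28.27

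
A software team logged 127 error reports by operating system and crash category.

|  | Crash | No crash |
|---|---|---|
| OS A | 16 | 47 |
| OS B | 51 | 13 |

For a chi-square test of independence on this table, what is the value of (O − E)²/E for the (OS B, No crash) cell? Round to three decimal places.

9.826

Row total (OS B) = 64; column total (No crash) = 60; N = 127.
Expected count E = 64 × 60 / 127 = 30.23622.
Contribution = (O − E)²/E = (13 − 30.23622)² / 30.23622 = 9.826.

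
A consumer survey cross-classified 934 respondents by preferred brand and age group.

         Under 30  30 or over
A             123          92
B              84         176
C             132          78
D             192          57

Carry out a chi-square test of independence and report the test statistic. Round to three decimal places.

108.600

Row totals: 215, 260, 210, 249. Column totals: 531, 403. Grand total N = 934.
Expected counts (row total × column total / N):
  A, Under 30: 215×531/934 = 122.2323
  A, 30 or over: 215×403/934 = 92.7677
  B, Under 30: 260×531/934 = 147.8158
  B, 30 or over: 260×403/934 = 112.1842
  C, Under 30: 210×531/934 = 119.3897
  C, 30 or over: 210×403/934 = 90.6103
  D, Under 30: 249×531/934 = 141.5621
  D, 30 or over: 249×403/934 = 107.4379
Contributions (O − E)²/E:
  (123 − 122.2323)²/122.2323 = 0.0048
  (92 − 92.7677)²/92.7677 = 0.0064
  (84 − 147.8158)²/147.8158 = 27.5509
  (176 − 112.1842)²/112.1842 = 36.3015
  (132 − 119.3897)²/119.3897 = 1.3319
  (78 − 90.6103)²/90.6103 = 1.7550
  (192 − 141.5621)²/141.5621 = 17.9708
  (57 − 107.4379)²/107.4379 = 23.6786
χ² = 0.0048 + 0.0064 + 27.5509 + 36.3015 + 1.3319 + 1.7550 + 17.9708 + 23.6786 = 108.600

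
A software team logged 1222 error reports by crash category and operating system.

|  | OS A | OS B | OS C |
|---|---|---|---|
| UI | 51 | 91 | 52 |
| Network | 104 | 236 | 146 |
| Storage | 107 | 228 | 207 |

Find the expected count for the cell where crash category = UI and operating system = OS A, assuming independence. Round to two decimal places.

Row total (UI) = 194; column total (OS A) = 262; grand total N = 1222.
Expected count = (row total × column total) / N = 194 × 262 / 1222 = 41.59.

41.59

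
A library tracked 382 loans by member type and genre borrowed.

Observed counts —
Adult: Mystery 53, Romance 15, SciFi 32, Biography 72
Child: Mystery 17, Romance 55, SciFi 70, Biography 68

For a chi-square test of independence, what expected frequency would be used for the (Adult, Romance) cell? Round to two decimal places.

Row total (Adult) = 172; column total (Romance) = 70; grand total N = 382.
Expected count = (row total × column total) / N = 172 × 70 / 382 = 31.52.

31.52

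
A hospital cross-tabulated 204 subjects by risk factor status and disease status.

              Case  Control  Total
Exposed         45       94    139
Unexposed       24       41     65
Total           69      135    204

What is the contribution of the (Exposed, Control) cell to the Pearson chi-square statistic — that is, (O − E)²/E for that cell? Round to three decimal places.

0.044

Row total (Exposed) = 139; column total (Control) = 135; N = 204.
Expected count E = 139 × 135 / 204 = 91.9853.
Contribution = (O − E)²/E = (94 − 91.9853)² / 91.9853 = 0.044.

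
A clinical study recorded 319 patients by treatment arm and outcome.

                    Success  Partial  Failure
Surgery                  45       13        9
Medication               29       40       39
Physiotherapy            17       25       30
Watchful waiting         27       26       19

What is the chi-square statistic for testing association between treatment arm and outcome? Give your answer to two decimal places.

38.47

Row totals: 67, 108, 72, 72. Column totals: 118, 104, 97. Grand total N = 319.
Expected counts (row total × column total / N):
  Surgery, Success: 67×118/319 = 24.784
  Surgery, Partial: 67×104/319 = 21.843
  Surgery, Failure: 67×97/319 = 20.373
  Medication, Success: 108×118/319 = 39.950
  Medication, Partial: 108×104/319 = 35.210
  Medication, Failure: 108×97/319 = 32.840
  Physiotherapy, Success: 72×118/319 = 26.633
  Physiotherapy, Partial: 72×104/319 = 23.473
  Physiotherapy, Failure: 72×97/319 = 21.893
  Watchful waiting, Success: 72×118/319 = 26.633
  Watchful waiting, Partial: 72×104/319 = 23.473
  Watchful waiting, Failure: 72×97/319 = 21.893
Contributions (O − E)²/E:
  (45 − 24.784)²/24.784 = 16.4899
  (13 − 21.843)²/21.843 = 3.5800
  (9 − 20.373)²/20.373 = 6.3489
  (29 − 39.950)²/39.950 = 3.0013
  (40 − 35.210)²/35.210 = 0.6516
  (39 − 32.840)²/32.840 = 1.1555
  (17 − 26.633)²/26.633 = 3.4842
  (25 − 23.473)²/23.473 = 0.0993
  (30 − 21.893)²/21.893 = 3.0020
  (27 − 26.633)²/26.633 = 0.0051
  (26 − 23.473)²/23.473 = 0.2720
  (19 − 21.893)²/21.893 = 0.3823
χ² = 16.4899 + 3.5800 + 6.3489 + 3.0013 + 0.6516 + 1.1555 + 3.4842 + 0.0993 + 3.0020 + 0.0051 + 0.2720 + 0.3823 = 38.47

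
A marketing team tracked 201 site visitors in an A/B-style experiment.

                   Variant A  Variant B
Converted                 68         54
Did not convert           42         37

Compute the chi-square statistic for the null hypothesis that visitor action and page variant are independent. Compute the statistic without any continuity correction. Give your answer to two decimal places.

Row totals: 122, 79. Column totals: 110, 91. Grand total N = 201.
Expected counts (row total × column total / N):
  Converted, Variant A: 122×110/201 = 66.766
  Converted, Variant B: 122×91/201 = 55.234
  Did not convert, Variant A: 79×110/201 = 43.234
  Did not convert, Variant B: 79×91/201 = 35.766
Contributions (O − E)²/E:
  (68 − 66.766)²/66.766 = 0.0228
  (54 − 55.234)²/55.234 = 0.0276
  (42 − 43.234)²/43.234 = 0.0352
  (37 − 35.766)²/35.766 = 0.0426
χ² = 0.0228 + 0.0276 + 0.0352 + 0.0426 = 0.13

0.13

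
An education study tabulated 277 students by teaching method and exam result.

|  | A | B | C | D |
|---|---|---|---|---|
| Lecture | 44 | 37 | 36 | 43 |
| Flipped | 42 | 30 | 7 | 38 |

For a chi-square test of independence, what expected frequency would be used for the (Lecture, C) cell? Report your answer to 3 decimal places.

24.838

Row total (Lecture) = 160; column total (C) = 43; grand total N = 277.
Expected count = (row total × column total) / N = 160 × 43 / 277 = 24.838.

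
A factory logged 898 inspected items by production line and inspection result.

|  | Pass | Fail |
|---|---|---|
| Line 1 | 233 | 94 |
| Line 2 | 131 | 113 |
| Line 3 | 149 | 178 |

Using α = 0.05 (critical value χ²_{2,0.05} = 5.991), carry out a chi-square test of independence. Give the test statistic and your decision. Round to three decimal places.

Row totals: 327, 244, 327. Column totals: 513, 385. Grand total N = 898.
Expected counts (row total × column total / N):
  Line 1, Pass: 327×513/898 = 186.80512
  Line 1, Fail: 327×385/898 = 140.19488
  Line 2, Pass: 244×513/898 = 139.38976
  Line 2, Fail: 244×385/898 = 104.61024
  Line 3, Pass: 327×513/898 = 186.80512
  Line 3, Fail: 327×385/898 = 140.19488
Contributions (O − E)²/E:
  (233 − 186.80512)²/186.80512 = 11.4235
  (94 − 140.19488)²/140.19488 = 15.2214
  (131 − 139.38976)²/139.38976 = 0.5050
  (113 − 104.61024)²/104.61024 = 0.6729
  (149 − 186.80512)²/186.80512 = 7.6509
  (178 − 140.19488)²/140.19488 = 10.1946
χ² = 11.4235 + 15.2214 + 0.5050 + 0.6729 + 7.6509 + 10.1946 = 45.668
df = (3−1)(2−1) = 2. Since 45.668 > 5.991, reject the null hypothesis of independence at α = 0.05.

45.668; reject H₀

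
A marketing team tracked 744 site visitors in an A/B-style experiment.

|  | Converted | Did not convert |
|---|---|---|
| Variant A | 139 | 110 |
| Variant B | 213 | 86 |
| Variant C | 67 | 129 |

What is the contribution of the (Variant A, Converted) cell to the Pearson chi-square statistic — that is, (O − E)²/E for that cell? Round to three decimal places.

0.011

Row total (Variant A) = 249; column total (Converted) = 419; N = 744.
Expected count E = 249 × 419 / 744 = 140.22984.
Contribution = (O − E)²/E = (139 − 140.22984)² / 140.22984 = 0.011.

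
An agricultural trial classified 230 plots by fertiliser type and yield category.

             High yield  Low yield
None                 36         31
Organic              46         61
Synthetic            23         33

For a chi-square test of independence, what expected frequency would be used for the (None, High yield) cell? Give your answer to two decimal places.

30.59

Row total (None) = 67; column total (High yield) = 105; grand total N = 230.
Expected count = (row total × column total) / N = 67 × 105 / 230 = 30.59.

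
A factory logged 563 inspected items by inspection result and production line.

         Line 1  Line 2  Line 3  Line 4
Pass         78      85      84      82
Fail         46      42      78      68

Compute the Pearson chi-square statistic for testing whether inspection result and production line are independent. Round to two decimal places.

Row totals: 329, 234. Column totals: 124, 127, 162, 150. Grand total N = 563.
Expected counts (row total × column total / N):
  Pass, Line 1: 329×124/563 = 72.462
  Pass, Line 2: 329×127/563 = 74.215
  Pass, Line 3: 329×162/563 = 94.668
  Pass, Line 4: 329×150/563 = 87.655
  Fail, Line 1: 234×124/563 = 51.538
  Fail, Line 2: 234×127/563 = 52.785
  Fail, Line 3: 234×162/563 = 67.332
  Fail, Line 4: 234×150/563 = 62.345
Contributions (O − E)²/E:
  (78 − 72.462)²/72.462 = 0.4232
  (85 − 74.215)²/74.215 = 1.5673
  (84 − 94.668)²/94.668 = 1.2022
  (82 − 87.655)²/87.655 = 0.3648
  (46 − 51.538)²/51.538 = 0.5951
  (42 − 52.785)²/52.785 = 2.2036
  (78 − 67.332)²/67.332 = 1.6902
  (68 − 62.345)²/62.345 = 0.5129
χ² = 0.4232 + 1.5673 + 1.2022 + 0.3648 + 0.5951 + 2.2036 + 1.6902 + 0.5129 = 8.56

8.56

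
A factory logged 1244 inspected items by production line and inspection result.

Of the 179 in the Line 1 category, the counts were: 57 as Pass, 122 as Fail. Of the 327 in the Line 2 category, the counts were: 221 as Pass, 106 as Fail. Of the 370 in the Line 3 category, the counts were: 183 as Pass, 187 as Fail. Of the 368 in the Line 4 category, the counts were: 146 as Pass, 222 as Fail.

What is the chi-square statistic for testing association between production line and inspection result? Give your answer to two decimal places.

Row totals: 179, 327, 370, 368. Column totals: 607, 637. Grand total N = 1244.
Expected counts (row total × column total / N):
  Line 1, Pass: 179×607/1244 = 87.342
  Line 1, Fail: 179×637/1244 = 91.658
  Line 2, Pass: 327×607/1244 = 159.557
  Line 2, Fail: 327×637/1244 = 167.443
  Line 3, Pass: 370×607/1244 = 180.539
  Line 3, Fail: 370×637/1244 = 189.461
  Line 4, Pass: 368×607/1244 = 179.563
  Line 4, Fail: 368×637/1244 = 188.437
Contributions (O − E)²/E:
  (57 − 87.342)²/87.342 = 10.5406
  (122 − 91.658)²/91.658 = 10.0443
  (221 − 159.557)²/159.557 = 23.6608
  (106 − 167.443)²/167.443 = 22.5464
  (183 − 180.539)²/180.539 = 0.0335
  (187 − 189.461)²/189.461 = 0.0320
  (146 − 179.563)²/179.563 = 6.2734
  (222 − 188.437)²/188.437 = 5.9780
χ² = 10.5406 + 10.0443 + 23.6608 + 22.5464 + 0.0335 + 0.0320 + 6.2734 + 5.9780 = 79.11

79.11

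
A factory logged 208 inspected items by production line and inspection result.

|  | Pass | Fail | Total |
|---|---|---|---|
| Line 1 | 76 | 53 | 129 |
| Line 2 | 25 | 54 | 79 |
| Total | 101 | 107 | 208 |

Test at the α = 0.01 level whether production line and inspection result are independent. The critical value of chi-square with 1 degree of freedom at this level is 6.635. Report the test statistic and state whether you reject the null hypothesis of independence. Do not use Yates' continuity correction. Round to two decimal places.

14.59; reject H₀

Grand total N = 208.
Expected counts (row total × column total / N):
  Line 1, Pass: 129×101/208 = 62.639
  Line 1, Fail: 129×107/208 = 66.361
  Line 2, Pass: 79×101/208 = 38.361
  Line 2, Fail: 79×107/208 = 40.639
Contributions (O − E)²/E:
  (76 − 62.639)²/62.639 = 2.8499
  (53 − 66.361)²/66.361 = 2.6901
  (25 − 38.361)²/38.361 = 4.6536
  (54 − 40.639)²/40.639 = 4.3927
χ² = 2.8499 + 2.6901 + 4.6536 + 4.3927 = 14.59
df = (2−1)(2−1) = 1. Since 14.59 > 6.635, reject the null hypothesis of independence at α = 0.01.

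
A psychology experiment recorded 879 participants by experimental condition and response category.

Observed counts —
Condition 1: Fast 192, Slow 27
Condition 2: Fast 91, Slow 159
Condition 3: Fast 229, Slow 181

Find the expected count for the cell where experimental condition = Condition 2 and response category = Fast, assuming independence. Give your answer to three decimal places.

Row total (Condition 2) = 250; column total (Fast) = 512; grand total N = 879.
Expected count = (row total × column total) / N = 250 × 512 / 879 = 145.620.

145.620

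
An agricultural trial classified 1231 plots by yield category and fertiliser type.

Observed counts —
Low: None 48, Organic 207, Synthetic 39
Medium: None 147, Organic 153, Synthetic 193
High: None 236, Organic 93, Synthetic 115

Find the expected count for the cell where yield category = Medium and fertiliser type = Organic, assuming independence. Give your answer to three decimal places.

181.421

Row total (Medium) = 493; column total (Organic) = 453; grand total N = 1231.
Expected count = (row total × column total) / N = 493 × 453 / 1231 = 181.421.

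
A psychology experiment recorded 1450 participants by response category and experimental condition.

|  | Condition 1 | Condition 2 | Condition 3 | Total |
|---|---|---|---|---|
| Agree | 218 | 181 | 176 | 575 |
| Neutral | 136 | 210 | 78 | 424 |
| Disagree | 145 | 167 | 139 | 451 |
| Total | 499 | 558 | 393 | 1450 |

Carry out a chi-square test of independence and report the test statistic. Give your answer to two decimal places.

41.18

Grand total N = 1450.
Expected counts (row total × column total / N):
  Agree, Condition 1: 575×499/1450 = 197.879
  Agree, Condition 2: 575×558/1450 = 221.276
  Agree, Condition 3: 575×393/1450 = 155.845
  Neutral, Condition 1: 424×499/1450 = 145.914
  Neutral, Condition 2: 424×558/1450 = 163.167
  Neutral, Condition 3: 424×393/1450 = 114.919
  Disagree, Condition 1: 451×499/1450 = 155.206
  Disagree, Condition 2: 451×558/1450 = 173.557
  Disagree, Condition 3: 451×393/1450 = 122.237
Contributions (O − E)²/E:
  (218 − 197.879)²/197.879 = 2.0460
  (181 − 221.276)²/221.276 = 7.3309
  (176 − 155.845)²/155.845 = 2.6066
  (136 − 145.914)²/145.914 = 0.6736
  (210 − 163.167)²/163.167 = 13.4422
  (78 − 114.919)²/114.919 = 11.8606
  (145 − 155.206)²/155.206 = 0.6711
  (167 − 173.557)²/173.557 = 0.2477
  (139 − 122.237)²/122.237 = 2.2988
χ² = 2.0460 + 7.3309 + 2.6066 + 0.6736 + 13.4422 + 11.8606 + 0.6711 + 0.2477 + 2.2988 = 41.18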